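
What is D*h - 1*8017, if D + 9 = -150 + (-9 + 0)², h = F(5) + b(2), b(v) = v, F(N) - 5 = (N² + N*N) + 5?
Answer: -12853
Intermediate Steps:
F(N) = 10 + 2*N² (F(N) = 5 + ((N² + N*N) + 5) = 5 + ((N² + N²) + 5) = 5 + (2*N² + 5) = 5 + (5 + 2*N²) = 10 + 2*N²)
h = 62 (h = (10 + 2*5²) + 2 = (10 + 2*25) + 2 = (10 + 50) + 2 = 60 + 2 = 62)
D = -78 (D = -9 + (-150 + (-9 + 0)²) = -9 + (-150 + (-9)²) = -9 + (-150 + 81) = -9 - 69 = -78)
D*h - 1*8017 = -78*62 - 1*8017 = -4836 - 8017 = -12853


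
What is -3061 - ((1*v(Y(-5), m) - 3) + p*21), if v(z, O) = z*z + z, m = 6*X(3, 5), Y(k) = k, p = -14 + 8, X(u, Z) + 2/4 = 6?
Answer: -2952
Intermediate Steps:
X(u, Z) = 11/2 (X(u, Z) = -1/2 + 6 = 11/2)
p = -6
m = 33 (m = 6*(11/2) = 33)
v(z, O) = z + z**2 (v(z, O) = z**2 + z = z + z**2)
-3061 - ((1*v(Y(-5), m) - 3) + p*21) = -3061 - ((1*(-5*(1 - 5)) - 3) - 6*21) = -3061 - ((1*(-5*(-4)) - 3) - 126) = -3061 - ((1*20 - 3) - 126) = -3061 - ((20 - 3) - 126) = -3061 - (17 - 126) = -3061 - 1*(-109) = -3061 + 109 = -2952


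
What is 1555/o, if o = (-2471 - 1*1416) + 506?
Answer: -1555/3381 ≈ -0.45992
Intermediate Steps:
o = -3381 (o = (-2471 - 1416) + 506 = -3887 + 506 = -3381)
1555/o = 1555/(-3381) = 1555*(-1/3381) = -1555/3381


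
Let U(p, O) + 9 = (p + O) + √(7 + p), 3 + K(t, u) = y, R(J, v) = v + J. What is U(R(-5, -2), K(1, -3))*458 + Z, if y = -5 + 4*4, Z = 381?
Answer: -3283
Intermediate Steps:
R(J, v) = J + v
y = 11 (y = -5 + 16 = 11)
K(t, u) = 8 (K(t, u) = -3 + 11 = 8)
U(p, O) = -9 + O + p + √(7 + p) (U(p, O) = -9 + ((p + O) + √(7 + p)) = -9 + ((O + p) + √(7 + p)) = -9 + (O + p + √(7 + p)) = -9 + O + p + √(7 + p))
U(R(-5, -2), K(1, -3))*458 + Z = (-9 + 8 + (-5 - 2) + √(7 + (-5 - 2)))*458 + 381 = (-9 + 8 - 7 + √(7 - 7))*458 + 381 = (-9 + 8 - 7 + √0)*458 + 381 = (-9 + 8 - 7 + 0)*458 + 381 = -8*458 + 381 = -3664 + 381 = -3283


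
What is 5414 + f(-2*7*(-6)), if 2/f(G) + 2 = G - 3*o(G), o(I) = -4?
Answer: 254459/47 ≈ 5414.0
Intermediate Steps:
f(G) = 2/(10 + G) (f(G) = 2/(-2 + (G - 3*(-4))) = 2/(-2 + (G - 1*(-12))) = 2/(-2 + (G + 12)) = 2/(-2 + (12 + G)) = 2/(10 + G))
5414 + f(-2*7*(-6)) = 5414 + 2/(10 - 2*7*(-6)) = 5414 + 2/(10 - 14*(-6)) = 5414 + 2/(10 + 84) = 5414 + 2/94 = 5414 + 2*(1/94) = 5414 + 1/47 = 254459/47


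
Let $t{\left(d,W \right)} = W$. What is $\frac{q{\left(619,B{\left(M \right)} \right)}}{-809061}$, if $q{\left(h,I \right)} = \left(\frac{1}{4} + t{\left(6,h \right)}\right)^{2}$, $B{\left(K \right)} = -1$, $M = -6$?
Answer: $- \frac{6135529}{12944976} \approx -0.47397$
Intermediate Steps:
$q{\left(h,I \right)} = \left(\frac{1}{4} + h\right)^{2}$
$\frac{q{\left(619,B{\left(M \right)} \right)}}{-809061} = \frac{\frac{1}{16} \left(1 + 4 \cdot 619\right)^{2}}{-809061} = \frac{\left(1 + 2476\right)^{2}}{16} \left(- \frac{1}{809061}\right) = \frac{2477^{2}}{16} \left(- \frac{1}{809061}\right) = \frac{1}{16} \cdot 6135529 \left(- \frac{1}{809061}\right) = \frac{6135529}{16} \left(- \frac{1}{809061}\right) = - \frac{6135529}{12944976}$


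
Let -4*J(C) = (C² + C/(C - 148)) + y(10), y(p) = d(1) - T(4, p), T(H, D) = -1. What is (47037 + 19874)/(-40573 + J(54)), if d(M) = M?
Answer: -12579268/7764843 ≈ -1.6200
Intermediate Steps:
y(p) = 2 (y(p) = 1 - 1*(-1) = 1 + 1 = 2)
J(C) = -½ - C²/4 - C/(4*(-148 + C)) (J(C) = -((C² + C/(C - 148)) + 2)/4 = -((C² + C/(-148 + C)) + 2)/4 = -(2 + C² + C/(-148 + C))/4 = -½ - C²/4 - C/(4*(-148 + C)))
(47037 + 19874)/(-40573 + J(54)) = (47037 + 19874)/(-40573 + (296 - 1*54³ - 3*54 + 148*54²)/(4*(-148 + 54))) = 66911/(-40573 + (¼)*(296 - 1*157464 - 162 + 148*2916)/(-94)) = 66911/(-40573 + (¼)*(-1/94)*(296 - 157464 - 162 + 431568)) = 66911/(-40573 + (¼)*(-1/94)*274238) = 66911/(-40573 - 137119/188) = 66911/(-7764843/188) = 66911*(-188/7764843) = -12579268/7764843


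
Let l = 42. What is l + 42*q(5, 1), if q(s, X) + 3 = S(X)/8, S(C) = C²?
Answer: -315/4 ≈ -78.750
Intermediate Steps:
q(s, X) = -3 + X²/8
l + 42*q(5, 1) = 42 + 42*(-3 + (⅛)*1²) = 42 + 42*(-3 + (⅛)*1) = 42 + 42*(-3 + ⅛) = 42 + 42*(-23/8) = 42 - 483/4 = -315/4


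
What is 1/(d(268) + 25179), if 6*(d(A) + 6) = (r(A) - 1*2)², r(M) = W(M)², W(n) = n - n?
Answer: 3/75521 ≈ 3.9724e-5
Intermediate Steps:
W(n) = 0
r(M) = 0 (r(M) = 0² = 0)
d(A) = -16/3 (d(A) = -6 + (0 - 1*2)²/6 = -6 + (0 - 2)²/6 = -6 + (⅙)*(-2)² = -6 + (⅙)*4 = -6 + ⅔ = -16/3)
1/(d(268) + 25179) = 1/(-16/3 + 25179) = 1/(75521/3) = 3/75521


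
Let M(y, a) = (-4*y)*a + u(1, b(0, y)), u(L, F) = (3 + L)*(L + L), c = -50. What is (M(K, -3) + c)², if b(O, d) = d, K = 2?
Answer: 324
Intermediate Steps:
u(L, F) = 2*L*(3 + L) (u(L, F) = (3 + L)*(2*L) = 2*L*(3 + L))
M(y, a) = 8 - 4*a*y (M(y, a) = (-4*y)*a + 2*1*(3 + 1) = -4*a*y + 2*1*4 = -4*a*y + 8 = 8 - 4*a*y)
(M(K, -3) + c)² = ((8 - 4*(-3)*2) - 50)² = ((8 + 24) - 50)² = (32 - 50)² = (-18)² = 324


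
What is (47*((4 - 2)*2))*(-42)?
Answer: -7896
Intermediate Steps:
(47*((4 - 2)*2))*(-42) = (47*(2*2))*(-42) = (47*4)*(-42) = 188*(-42) = -7896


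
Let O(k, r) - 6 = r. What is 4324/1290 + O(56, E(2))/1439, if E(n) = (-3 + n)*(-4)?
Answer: 3117568/928155 ≈ 3.3589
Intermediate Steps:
E(n) = 12 - 4*n
O(k, r) = 6 + r
4324/1290 + O(56, E(2))/1439 = 4324/1290 + (6 + (12 - 4*2))/1439 = 4324*(1/1290) + (6 + (12 - 8))*(1/1439) = 2162/645 + (6 + 4)*(1/1439) = 2162/645 + 10*(1/1439) = 2162/645 + 10/1439 = 3117568/928155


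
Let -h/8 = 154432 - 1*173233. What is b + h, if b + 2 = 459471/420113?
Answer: 63187975349/420113 ≈ 1.5041e+5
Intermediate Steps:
h = 150408 (h = -8*(154432 - 1*173233) = -8*(154432 - 173233) = -8*(-18801) = 150408)
b = -380755/420113 (b = -2 + 459471/420113 = -380755/420113 ≈ -0.90632)
b + h = -380755/420113 + 150408 = 63187975349/420113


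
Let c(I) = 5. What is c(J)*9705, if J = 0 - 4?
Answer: 48525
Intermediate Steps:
J = -4
c(J)*9705 = 5*9705 = 48525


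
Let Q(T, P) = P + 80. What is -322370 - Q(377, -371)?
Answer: -322079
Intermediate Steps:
Q(T, P) = 80 + P
-322370 - Q(377, -371) = -322370 - (80 - 371) = -322370 - 1*(-291) = -322370 + 291 = -322079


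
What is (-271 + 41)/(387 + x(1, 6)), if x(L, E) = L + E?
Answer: -115/197 ≈ -0.58376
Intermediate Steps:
x(L, E) = E + L
(-271 + 41)/(387 + x(1, 6)) = (-271 + 41)/(387 + (6 + 1)) = -230/(387 + 7) = -230/394 = -230*1/394 = -115/197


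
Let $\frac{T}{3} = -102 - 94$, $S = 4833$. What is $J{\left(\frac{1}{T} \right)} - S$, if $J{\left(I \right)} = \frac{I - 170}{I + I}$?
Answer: $\frac{90295}{2} \approx 45148.0$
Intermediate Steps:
$T = -588$ ($T = 3 \left(-102 - 94\right) = 3 \left(-196\right) = -588$)
$J{\left(I \right)} = \frac{-170 + I}{2 I}$
$J{\left(\frac{1}{T} \right)} - S = \frac{-170 + \frac{1}{-588}}{2 \frac{1}{-588}} - 4833 = \frac{-170 - \frac{1}{588}}{2 \left(- \frac{1}{588}\right)} - 4833 = \frac{1}{2} \left(-588\right) \left(- \frac{99961}{588}\right) - 4833 = \frac{99961}{2} - 4833 = \frac{90295}{2}$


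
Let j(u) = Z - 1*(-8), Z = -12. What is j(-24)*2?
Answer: -8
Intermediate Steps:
j(u) = -4 (j(u) = -12 - 1*(-8) = -12 + 8 = -4)
j(-24)*2 = -4*2 = -8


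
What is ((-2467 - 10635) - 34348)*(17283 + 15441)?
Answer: -1552753800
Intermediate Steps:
((-2467 - 10635) - 34348)*(17283 + 15441) = (-13102 - 34348)*32724 = -47450*32724 = -1552753800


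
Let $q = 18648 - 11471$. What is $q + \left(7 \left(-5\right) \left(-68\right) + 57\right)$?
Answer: $9614$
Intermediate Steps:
$q = 7177$ ($q = 18648 - 11471 = 7177$)
$q + \left(7 \left(-5\right) \left(-68\right) + 57\right) = 7177 + \left(7 \left(-5\right) \left(-68\right) + 57\right) = 7177 + \left(\left(-35\right) \left(-68\right) + 57\right) = 7177 + \left(2380 + 57\right) = 7177 + 2437 = 9614$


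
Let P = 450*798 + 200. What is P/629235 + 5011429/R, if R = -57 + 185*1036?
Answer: 644441896943/24112662741 ≈ 26.726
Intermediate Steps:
P = 359300 (P = 359100 + 200 = 359300)
R = 191603 (R = -57 + 191660 = 191603)
P/629235 + 5011429/R = 359300/629235 + 5011429/191603 = 359300*(1/629235) + 5011429*(1/191603) = 71860/125847 + 5011429/191603 = 644441896943/24112662741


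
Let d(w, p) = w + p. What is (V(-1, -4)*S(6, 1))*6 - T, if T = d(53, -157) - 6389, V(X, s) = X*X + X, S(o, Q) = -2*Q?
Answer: 6493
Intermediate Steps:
V(X, s) = X + X² (V(X, s) = X² + X = X + X²)
d(w, p) = p + w
T = -6493 (T = (-157 + 53) - 6389 = -104 - 6389 = -6493)
(V(-1, -4)*S(6, 1))*6 - T = ((-(1 - 1))*(-2*1))*6 - 1*(-6493) = (-1*0*(-2))*6 + 6493 = (0*(-2))*6 + 6493 = 0*6 + 6493 = 0 + 6493 = 6493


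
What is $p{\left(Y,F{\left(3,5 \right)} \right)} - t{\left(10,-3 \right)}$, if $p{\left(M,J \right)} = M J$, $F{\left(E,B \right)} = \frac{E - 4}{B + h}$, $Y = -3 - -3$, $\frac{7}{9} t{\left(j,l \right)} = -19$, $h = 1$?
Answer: $\frac{171}{7} \approx 24.429$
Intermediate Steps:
$t{\left(j,l \right)} = - \frac{171}{7}$ ($t{\left(j,l \right)} = \frac{9}{7} \left(-19\right) = - \frac{171}{7}$)
$Y = 0$ ($Y = -3 + 3 = 0$)
$F{\left(E,B \right)} = \frac{-4 + E}{1 + B}$ ($F{\left(E,B \right)} = \frac{E - 4}{B + 1} = \frac{E - 4}{1 + B} = \frac{-4 + E}{1 + B}$)
$p{\left(M,J \right)} = J M$
$p{\left(Y,F{\left(3,5 \right)} \right)} - t{\left(10,-3 \right)} = \frac{-4 + 3}{1 + 5} \cdot 0 - - \frac{171}{7} = \frac{1}{6} \left(-1\right) 0 + \frac{171}{7} = \left(- \frac{1}{6}\right) 0 + \frac{171}{7} = 0 + \frac{171}{7} = \frac{171}{7}$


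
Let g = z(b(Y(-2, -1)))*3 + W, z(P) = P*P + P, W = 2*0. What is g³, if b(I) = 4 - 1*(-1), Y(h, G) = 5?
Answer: 729000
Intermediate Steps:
W = 0
b(I) = 5 (b(I) = 4 + 1 = 5)
z(P) = P + P² (z(P) = P² + P = P + P²)
g = 90 (g = (5*(1 + 5))*3 + 0 = (5*6)*3 + 0 = 30*3 + 0 = 90 + 0 = 90)
g³ = 90³ = 729000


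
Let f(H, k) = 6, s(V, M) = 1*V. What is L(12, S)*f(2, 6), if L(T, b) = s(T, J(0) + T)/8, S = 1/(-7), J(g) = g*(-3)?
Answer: 9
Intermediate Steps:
J(g) = -3*g
s(V, M) = V
S = -⅐ ≈ -0.14286
L(T, b) = T/8
L(12, S)*f(2, 6) = ((⅛)*12)*6 = (3/2)*6 = 9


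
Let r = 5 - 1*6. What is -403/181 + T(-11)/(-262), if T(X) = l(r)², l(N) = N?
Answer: -105767/47422 ≈ -2.2303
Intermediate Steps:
r = -1 (r = 5 - 6 = -1)
T(X) = 1 (T(X) = (-1)² = 1)
-403/181 + T(-11)/(-262) = -403/181 + 1/(-262) = -403*1/181 + 1*(-1/262) = -403/181 - 1/262 = -105767/47422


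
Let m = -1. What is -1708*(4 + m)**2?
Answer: -15372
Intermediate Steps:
-1708*(4 + m)**2 = -1708*(4 - 1)**2 = -1708*3**2 = -1708*9 = -15372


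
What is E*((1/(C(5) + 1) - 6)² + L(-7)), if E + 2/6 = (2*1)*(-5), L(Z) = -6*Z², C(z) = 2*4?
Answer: 651155/243 ≈ 2679.6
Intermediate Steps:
C(z) = 8
E = -31/3 (E = -⅓ + (2*1)*(-5) = -⅓ + 2*(-5) = -⅓ - 10 = -31/3 ≈ -10.333)
E*((1/(C(5) + 1) - 6)² + L(-7)) = -31*((1/(8 + 1) - 6)² - 6*(-7)²)/3 = -31*((1/9 - 6)² - 6*49)/3 = -31*((⅑ - 6)² - 294)/3 = -31*((-53/9)² - 294)/3 = -31*(2809/81 - 294)/3 = -31/3*(-21005/81) = 651155/243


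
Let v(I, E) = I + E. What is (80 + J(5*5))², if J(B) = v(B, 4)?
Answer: 11881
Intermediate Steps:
v(I, E) = E + I
J(B) = 4 + B
(80 + J(5*5))² = (80 + (4 + 5*5))² = (80 + (4 + 25))² = (80 + 29)² = 109² = 11881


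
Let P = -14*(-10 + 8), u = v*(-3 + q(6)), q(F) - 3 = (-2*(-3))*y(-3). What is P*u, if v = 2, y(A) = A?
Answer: -1008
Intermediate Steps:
q(F) = -15 (q(F) = 3 - 2*(-3)*(-3) = 3 + 6*(-3) = 3 - 18 = -15)
u = -36 (u = 2*(-3 - 15) = 2*(-18) = -36)
P = 28 (P = -14*(-2) = 28)
P*u = 28*(-36) = -1008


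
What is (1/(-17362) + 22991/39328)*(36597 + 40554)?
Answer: 15396655285257/341406368 ≈ 45098.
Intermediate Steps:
(1/(-17362) + 22991/39328)*(36597 + 40554) = (-1/17362 + 22991*(1/39328))*77151 = (-1/17362 + 22991/39328)*77151 = (199565207/341406368)*77151 = 15396655285257/341406368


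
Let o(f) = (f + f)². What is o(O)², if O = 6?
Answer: 20736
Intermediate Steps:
o(f) = 4*f² (o(f) = (2*f)² = 4*f²)
o(O)² = (4*6²)² = (4*36)² = 144² = 20736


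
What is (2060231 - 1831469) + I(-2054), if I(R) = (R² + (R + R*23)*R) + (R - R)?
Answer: 105701662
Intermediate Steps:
I(R) = 25*R² (I(R) = (R² + (R + 23*R)*R) + 0 = (R² + (24*R)*R) + 0 = (R² + 24*R²) + 0 = 25*R² + 0 = 25*R²)
(2060231 - 1831469) + I(-2054) = (2060231 - 1831469) + 25*(-2054)² = 228762 + 25*4218916 = 228762 + 105472900 = 105701662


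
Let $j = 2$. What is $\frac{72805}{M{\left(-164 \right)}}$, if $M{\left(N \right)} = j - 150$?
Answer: $- \frac{72805}{148} \approx -491.93$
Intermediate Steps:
$M{\left(N \right)} = -148$ ($M{\left(N \right)} = 2 - 150 = -148$)
$\frac{72805}{M{\left(-164 \right)}} = \frac{72805}{-148} = 72805 \left(- \frac{1}{148}\right) = - \frac{72805}{148}$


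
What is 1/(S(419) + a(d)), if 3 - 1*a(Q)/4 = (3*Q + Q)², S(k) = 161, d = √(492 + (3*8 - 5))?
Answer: -1/32531 ≈ -3.0740e-5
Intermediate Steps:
d = √511 (d = √(492 + (24 - 5)) = √(492 + 19) = √511 ≈ 22.605)
a(Q) = 12 - 64*Q² (a(Q) = 12 - 4*(3*Q + Q)² = 12 - 4*16*Q² = 12 - 64*Q²)
1/(S(419) + a(d)) = 1/(161 + (12 - 64*(√511)²)) = 1/(161 + (12 - 64*511)) = 1/(161 + (12 - 32704)) = 1/(161 - 32692) = 1/(-32531) = -1/32531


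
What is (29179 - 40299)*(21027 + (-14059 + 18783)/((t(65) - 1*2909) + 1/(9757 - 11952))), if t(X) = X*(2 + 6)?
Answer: -76625272697740/327741 ≈ -2.3380e+8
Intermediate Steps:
t(X) = 8*X (t(X) = X*8 = 8*X)
(29179 - 40299)*(21027 + (-14059 + 18783)/((t(65) - 1*2909) + 1/(9757 - 11952))) = (29179 - 40299)*(21027 + (-14059 + 18783)/((8*65 - 1*2909) + 1/(9757 - 11952))) = -11120*(21027 + 4724/((520 - 2909) + 1/(-2195))) = -11120*(21027 + 4724/(-2389 - 1/2195)) = -11120*(21027 + 4724/(-5243856/2195)) = -11120*(21027 + 4724*(-2195/5243856)) = -11120*(21027 - 2592295/1310964) = -11120*27563047733/1310964 = -76625272697740/327741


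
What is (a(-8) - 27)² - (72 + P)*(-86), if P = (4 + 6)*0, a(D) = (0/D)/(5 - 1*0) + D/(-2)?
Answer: 6721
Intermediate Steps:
a(D) = -D/2 (a(D) = 0/(5 + 0) + D*(-½) = 0/5 - D/2 = 0*(⅕) - D/2 = 0 - D/2 = -D/2)
P = 0 (P = 10*0 = 0)
(a(-8) - 27)² - (72 + P)*(-86) = (-½*(-8) - 27)² - (72 + 0)*(-86) = (4 - 27)² - 72*(-86) = (-23)² - 1*(-6192) = 529 + 6192 = 6721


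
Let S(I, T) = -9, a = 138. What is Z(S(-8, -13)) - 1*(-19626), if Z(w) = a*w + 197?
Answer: 18581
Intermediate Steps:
Z(w) = 197 + 138*w (Z(w) = 138*w + 197 = 197 + 138*w)
Z(S(-8, -13)) - 1*(-19626) = (197 + 138*(-9)) - 1*(-19626) = (197 - 1242) + 19626 = -1045 + 19626 = 18581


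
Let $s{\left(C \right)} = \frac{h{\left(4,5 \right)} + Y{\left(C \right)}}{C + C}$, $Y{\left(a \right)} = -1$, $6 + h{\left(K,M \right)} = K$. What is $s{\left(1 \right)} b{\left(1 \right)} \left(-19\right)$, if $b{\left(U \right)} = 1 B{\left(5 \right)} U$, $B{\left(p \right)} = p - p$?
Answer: $0$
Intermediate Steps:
$h{\left(K,M \right)} = -6 + K$
$B{\left(p \right)} = 0$
$s{\left(C \right)} = - \frac{3}{2 C}$ ($s{\left(C \right)} = \frac{\left(-6 + 4\right) - 1}{C + C} = \frac{-2 - 1}{2 C} = - 3 \frac{1}{2 C} = - \frac{3}{2 C}$)
$b{\left(U \right)} = 0$ ($b{\left(U \right)} = 1 \cdot 0 U = 0 U = 0$)
$s{\left(1 \right)} b{\left(1 \right)} \left(-19\right) = - \frac{3}{2 \cdot 1} \cdot 0 \left(-19\right) = \left(- \frac{3}{2}\right) 1 \cdot 0 \left(-19\right) = \left(- \frac{3}{2}\right) 0 \left(-19\right) = 0 \left(-19\right) = 0$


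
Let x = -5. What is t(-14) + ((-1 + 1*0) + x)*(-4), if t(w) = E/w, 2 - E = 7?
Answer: 341/14 ≈ 24.357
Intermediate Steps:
E = -5 (E = 2 - 1*7 = 2 - 7 = -5)
t(w) = -5/w
t(-14) + ((-1 + 1*0) + x)*(-4) = -5/(-14) + ((-1 + 1*0) - 5)*(-4) = -5*(-1/14) + ((-1 + 0) - 5)*(-4) = 5/14 + (-1 - 5)*(-4) = 5/14 - 6*(-4) = 5/14 + 24 = 341/14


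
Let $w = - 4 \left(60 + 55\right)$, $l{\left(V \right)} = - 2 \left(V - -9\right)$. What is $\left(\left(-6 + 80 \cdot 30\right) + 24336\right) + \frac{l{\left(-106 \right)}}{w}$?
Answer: $\frac{6147803}{230} \approx 26730.0$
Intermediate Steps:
$l{\left(V \right)} = -18 - 2 V$ ($l{\left(V \right)} = - 2 \left(V + 9\right) = - 2 \left(9 + V\right) = -18 - 2 V$)
$w = -460$ ($w = \left(-4\right) 115 = -460$)
$\left(\left(-6 + 80 \cdot 30\right) + 24336\right) + \frac{l{\left(-106 \right)}}{w} = \left(\left(-6 + 80 \cdot 30\right) + 24336\right) + \frac{-18 - -212}{-460} = \left(\left(-6 + 2400\right) + 24336\right) + \left(-18 + 212\right) \left(- \frac{1}{460}\right) = \left(2394 + 24336\right) + 194 \left(- \frac{1}{460}\right) = 26730 - \frac{97}{230} = \frac{6147803}{230}$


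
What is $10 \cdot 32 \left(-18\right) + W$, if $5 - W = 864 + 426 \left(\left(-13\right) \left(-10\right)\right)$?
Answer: $-61999$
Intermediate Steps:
$W = -56239$ ($W = 5 - \left(864 + 426 \left(\left(-13\right) \left(-10\right)\right)\right) = 5 - \left(864 + 426 \cdot 130\right) = 5 - \left(864 + 55380\right) = 5 - 56244 = -56239$)
$10 \cdot 32 \left(-18\right) + W = 10 \cdot 32 \left(-18\right) - 56239 = 320 \left(-18\right) - 56239 = -5760 - 56239 = -61999$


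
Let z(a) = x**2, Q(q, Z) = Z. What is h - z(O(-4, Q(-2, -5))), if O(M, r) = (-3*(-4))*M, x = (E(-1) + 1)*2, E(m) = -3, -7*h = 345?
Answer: -457/7 ≈ -65.286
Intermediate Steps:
h = -345/7 (h = -1/7*345 = -345/7 ≈ -49.286)
x = -4 (x = (-3 + 1)*2 = -2*2 = -4)
O(M, r) = 12*M
z(a) = 16 (z(a) = (-4)**2 = 16)
h - z(O(-4, Q(-2, -5))) = -345/7 - 1*16 = -345/7 - 16 = -457/7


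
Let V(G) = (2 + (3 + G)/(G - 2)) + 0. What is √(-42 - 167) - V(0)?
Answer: -½ + I*√209 ≈ -0.5 + 14.457*I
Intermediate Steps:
V(G) = 2 + (3 + G)/(-2 + G) (V(G) = (2 + (3 + G)/(-2 + G)) + 0 = 2 + (3 + G)/(-2 + G))
√(-42 - 167) - V(0) = √(-42 - 167) - (-1 + 3*0)/(-2 + 0) = √(-209) - (-1 + 0)/(-2) = I*√209 - (-1)*(-1)/2 = I*√209 - 1*½ = I*√209 - ½ = -½ + I*√209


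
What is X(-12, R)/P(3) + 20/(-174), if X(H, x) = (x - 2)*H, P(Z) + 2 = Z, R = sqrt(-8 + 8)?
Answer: 2078/87 ≈ 23.885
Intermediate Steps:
R = 0 (R = sqrt(0) = 0)
P(Z) = -2 + Z
X(H, x) = H*(-2 + x) (X(H, x) = (-2 + x)*H = H*(-2 + x))
X(-12, R)/P(3) + 20/(-174) = (-12*(-2 + 0))/(-2 + 3) + 20/(-174) = -12*(-2)/1 + 20*(-1/174) = 24*1 - 10/87 = 24 - 10/87 = 2078/87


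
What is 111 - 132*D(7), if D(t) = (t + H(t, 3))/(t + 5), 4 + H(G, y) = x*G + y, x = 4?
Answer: -263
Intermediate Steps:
H(G, y) = -4 + y + 4*G (H(G, y) = -4 + (4*G + y) = -4 + (y + 4*G) = -4 + y + 4*G)
D(t) = (-1 + 5*t)/(5 + t) (D(t) = (t + (-4 + 3 + 4*t))/(t + 5) = (t + (-1 + 4*t))/(5 + t) = (-1 + 5*t)/(5 + t))
111 - 132*D(7) = 111 - 132*(-1 + 5*7)/(5 + 7) = 111 - 132*(-1 + 35)/12 = 111 - 11*34 = 111 - 132*17/6 = 111 - 374 = -263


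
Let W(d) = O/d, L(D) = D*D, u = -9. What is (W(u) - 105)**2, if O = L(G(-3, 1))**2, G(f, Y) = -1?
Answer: 894916/81 ≈ 11048.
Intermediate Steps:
L(D) = D**2
O = 1 (O = ((-1)**2)**2 = 1**2 = 1)
W(d) = 1/d
(W(u) - 105)**2 = (1/(-9) - 105)**2 = (-1/9 - 105)**2 = (-946/9)**2 = 894916/81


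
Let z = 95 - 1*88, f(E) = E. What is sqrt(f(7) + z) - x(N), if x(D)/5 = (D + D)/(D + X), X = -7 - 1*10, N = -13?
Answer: -13/3 + sqrt(14) ≈ -0.59168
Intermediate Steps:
z = 7 (z = 95 - 88 = 7)
X = -17 (X = -7 - 10 = -17)
x(D) = 10*D/(-17 + D) (x(D) = 5*((D + D)/(D - 17)) = 5*((2*D)/(-17 + D)) = 5*(2*D/(-17 + D)) = 10*D/(-17 + D))
sqrt(f(7) + z) - x(N) = sqrt(7 + 7) - 10*(-13)/(-17 - 13) = sqrt(14) - 10*(-13)/(-30) = sqrt(14) - 10*(-13)*(-1)/30 = sqrt(14) - 1*13/3 = sqrt(14) - 13/3 = -13/3 + sqrt(14)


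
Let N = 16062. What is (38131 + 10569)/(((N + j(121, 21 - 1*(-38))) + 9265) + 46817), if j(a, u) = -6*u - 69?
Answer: 48700/71721 ≈ 0.67902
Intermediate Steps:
j(a, u) = -69 - 6*u
(38131 + 10569)/(((N + j(121, 21 - 1*(-38))) + 9265) + 46817) = (38131 + 10569)/(((16062 + (-69 - 6*(21 - 1*(-38)))) + 9265) + 46817) = 48700/(((16062 + (-69 - 6*(21 + 38))) + 9265) + 46817) = 48700/(((16062 + (-69 - 6*59)) + 9265) + 46817) = 48700/(((16062 + (-69 - 354)) + 9265) + 46817) = 48700/(((16062 - 423) + 9265) + 46817) = 48700/((15639 + 9265) + 46817) = 48700/(24904 + 46817) = 48700/71721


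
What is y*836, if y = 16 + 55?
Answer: 59356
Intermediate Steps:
y = 71
y*836 = 71*836 = 59356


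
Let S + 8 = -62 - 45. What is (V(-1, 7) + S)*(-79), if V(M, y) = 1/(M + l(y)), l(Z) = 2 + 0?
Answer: 9006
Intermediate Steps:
l(Z) = 2
V(M, y) = 1/(2 + M) (V(M, y) = 1/(M + 2) = 1/(2 + M))
S = -115 (S = -8 + (-62 - 45) = -8 - 107 = -115)
(V(-1, 7) + S)*(-79) = (1/(2 - 1) - 115)*(-79) = (1/1 - 115)*(-79) = (1 - 115)*(-79) = -114*(-79) = 9006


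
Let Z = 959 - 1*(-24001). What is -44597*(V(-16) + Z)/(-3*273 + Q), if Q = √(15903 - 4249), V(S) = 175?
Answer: 918054442305/659107 + 1120945595*√11654/659107 ≈ 1.5765e+6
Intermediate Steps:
Z = 24960 (Z = 959 + 24001 = 24960)
Q = √11654 ≈ 107.95
-44597*(V(-16) + Z)/(-3*273 + Q) = -44597*(175 + 24960)/(-3*273 + √11654) = -44597*25135/(-819 + √11654) = -44597/(-819/25135 + √11654/25135)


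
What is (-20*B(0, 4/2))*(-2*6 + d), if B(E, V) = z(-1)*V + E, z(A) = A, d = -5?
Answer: -680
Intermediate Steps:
B(E, V) = E - V (B(E, V) = -V + E = E - V)
(-20*B(0, 4/2))*(-2*6 + d) = (-20*(0 - 4/2))*(-2*6 - 5) = (-20*(0 - 4/2))*(-12 - 5) = -20*(0 - 1*2)*(-17) = -20*(0 - 2)*(-17) = -20*(-2)*(-17) = 40*(-17) = -680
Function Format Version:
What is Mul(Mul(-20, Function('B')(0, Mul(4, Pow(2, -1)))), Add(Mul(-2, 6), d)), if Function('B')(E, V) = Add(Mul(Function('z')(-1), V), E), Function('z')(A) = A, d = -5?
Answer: -680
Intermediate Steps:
Function('B')(E, V) = Add(E, Mul(-1, V)) (Function('B')(E, V) = Add(Mul(-1, V), E) = Add(E, Mul(-1, V)))
Mul(Mul(-20, Function('B')(0, Mul(4, Pow(2, -1)))), Add(Mul(-2, 6), d)) = Mul(Mul(-20, Add(0, Mul(-1, Mul(4, Pow(2, -1))))), Add(Mul(-2, 6), -5)) = Mul(Mul(-20, Add(0, Mul(-1, Mul(4, Rational(1, 2))))), Add(-12, -5)) = Mul(Mul(-20, Add(0, Mul(-1, 2))), -17) = Mul(Mul(-20, Add(0, -2)), -17) = Mul(Mul(-20, -2), -17) = Mul(40, -17) = -680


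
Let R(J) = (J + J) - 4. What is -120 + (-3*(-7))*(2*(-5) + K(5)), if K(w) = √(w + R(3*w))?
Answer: -330 + 21*√31 ≈ -213.08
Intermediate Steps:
R(J) = -4 + 2*J (R(J) = 2*J - 4 = -4 + 2*J)
K(w) = √(-4 + 7*w) (K(w) = √(w + (-4 + 2*(3*w))) = √(w + (-4 + 6*w)) = √(-4 + 7*w))
-120 + (-3*(-7))*(2*(-5) + K(5)) = -120 + (-3*(-7))*(2*(-5) + √(-4 + 7*5)) = -120 + 21*(-10 + √(-4 + 35)) = -120 + 21*(-10 + √31) = -120 + (-210 + 21*√31) = -330 + 21*√31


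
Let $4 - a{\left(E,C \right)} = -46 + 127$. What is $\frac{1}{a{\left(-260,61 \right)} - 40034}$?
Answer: $- \frac{1}{40111} \approx -2.4931 \cdot 10^{-5}$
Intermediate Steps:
$a{\left(E,C \right)} = -77$ ($a{\left(E,C \right)} = 4 - \left(-46 + 127\right) = 4 - 81 = -77$)
$\frac{1}{a{\left(-260,61 \right)} - 40034} = \frac{1}{-77 - 40034} = \frac{1}{-40111} = - \frac{1}{40111}$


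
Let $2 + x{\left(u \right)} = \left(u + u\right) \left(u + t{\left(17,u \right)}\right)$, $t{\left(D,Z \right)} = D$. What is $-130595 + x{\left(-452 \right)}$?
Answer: $262643$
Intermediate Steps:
$x{\left(u \right)} = -2 + 2 u \left(17 + u\right)$ ($x{\left(u \right)} = -2 + \left(u + u\right) \left(u + 17\right) = -2 + 2 u \left(17 + u\right)$)
$-130595 + x{\left(-452 \right)} = -130595 + \left(-2 + 2 \left(-452\right)^{2} + 34 \left(-452\right)\right) = -130595 - -393238 = -130595 + 393238 = 262643$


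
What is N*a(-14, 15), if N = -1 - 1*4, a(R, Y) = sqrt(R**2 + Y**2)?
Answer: -5*sqrt(421) ≈ -102.59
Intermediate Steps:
N = -5 (N = -1 - 4 = -5)
N*a(-14, 15) = -5*sqrt((-14)**2 + 15**2) = -5*sqrt(196 + 225) = -5*sqrt(421)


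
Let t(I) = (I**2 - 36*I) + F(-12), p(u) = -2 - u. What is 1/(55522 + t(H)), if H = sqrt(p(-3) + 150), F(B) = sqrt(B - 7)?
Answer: 1/(55673 - 36*sqrt(151) + I*sqrt(19)) ≈ 1.8106e-5 - 1.4e-9*I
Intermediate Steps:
F(B) = sqrt(-7 + B)
H = sqrt(151) (H = sqrt((-2 - 1*(-3)) + 150) = sqrt((-2 + 3) + 150) = sqrt(1 + 150) = sqrt(151) ≈ 12.288)
t(I) = I**2 - 36*I + I*sqrt(19) (t(I) = (I**2 - 36*I) + sqrt(-7 - 12) = (I**2 - 36*I) + sqrt(-19) = (I**2 - 36*I) + I*sqrt(19) = I**2 - 36*I + I*sqrt(19))
1/(55522 + t(H)) = 1/(55522 + ((sqrt(151))**2 - 36*sqrt(151) + I*sqrt(19))) = 1/(55522 + (151 - 36*sqrt(151) + I*sqrt(19))) = 1/(55673 - 36*sqrt(151) + I*sqrt(19))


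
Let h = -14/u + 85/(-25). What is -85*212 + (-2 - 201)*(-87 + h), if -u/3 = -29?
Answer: 5458/15 ≈ 363.87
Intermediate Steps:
u = 87 (u = -3*(-29) = 87)
h = -1549/435 (h = -14/87 + 85/(-25) = -14*1/87 + 85*(-1/25) = -14/87 - 17/5 = -1549/435 ≈ -3.5609)
-85*212 + (-2 - 201)*(-87 + h) = -85*212 + (-2 - 201)*(-87 - 1549/435) = -18020 - 203*(-39394/435) = -18020 + 275758/15 = 5458/15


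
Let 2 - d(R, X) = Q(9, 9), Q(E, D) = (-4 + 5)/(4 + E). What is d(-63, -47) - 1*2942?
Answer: -38221/13 ≈ -2940.1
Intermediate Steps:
Q(E, D) = 1/(4 + E)
d(R, X) = 25/13 (d(R, X) = 2 - 1/(4 + 9) = 2 - 1/13 = 25/13)
d(-63, -47) - 1*2942 = 25/13 - 1*2942 = 25/13 - 2942 = -38221/13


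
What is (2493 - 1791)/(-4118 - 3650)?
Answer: -351/3884 ≈ -0.090371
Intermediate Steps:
(2493 - 1791)/(-4118 - 3650) = 702/(-7768) = 702*(-1/7768) = -351/3884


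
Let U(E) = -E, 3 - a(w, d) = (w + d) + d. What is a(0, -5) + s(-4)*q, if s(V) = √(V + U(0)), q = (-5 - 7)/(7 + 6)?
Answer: 13 - 24*I/13 ≈ 13.0 - 1.8462*I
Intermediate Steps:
a(w, d) = 3 - w - 2*d (a(w, d) = 3 - ((w + d) + d) = 3 - ((d + w) + d) = 3 - (w + 2*d) = 3 + (-w - 2*d) = 3 - w - 2*d)
q = -12/13 ≈ -0.92308
s(V) = √V (s(V) = √(V - 1*0) = √(V + 0) = √V)
a(0, -5) + s(-4)*q = (3 - 1*0 - 2*(-5)) + √(-4)*(-12/13) = (3 + 0 + 10) + (2*I)*(-12/13) = 13 - 24*I/13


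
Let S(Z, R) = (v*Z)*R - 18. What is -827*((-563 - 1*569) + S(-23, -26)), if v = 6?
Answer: -2016226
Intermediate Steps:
S(Z, R) = -18 + 6*R*Z (S(Z, R) = (6*Z)*R - 18 = 6*R*Z - 18 = -18 + 6*R*Z)
-827*((-563 - 1*569) + S(-23, -26)) = -827*((-563 - 1*569) + (-18 + 6*(-26)*(-23))) = -827*((-563 - 569) + (-18 + 3588)) = -827*(-1132 + 3570) = -827*2438 = -2016226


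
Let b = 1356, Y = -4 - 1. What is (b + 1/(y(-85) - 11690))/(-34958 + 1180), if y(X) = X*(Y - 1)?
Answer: -15160079/377638040 ≈ -0.040144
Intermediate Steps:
Y = -5
y(X) = -6*X (y(X) = X*(-5 - 1) = X*(-6) = -6*X)
(b + 1/(y(-85) - 11690))/(-34958 + 1180) = (1356 + 1/(-6*(-85) - 11690))/(-34958 + 1180) = (1356 + 1/(510 - 11690))/(-33778) = (1356 + 1/(-11180))*(-1/33778) = (1356 - 1/11180)*(-1/33778) = (15160079/11180)*(-1/33778) = -15160079/377638040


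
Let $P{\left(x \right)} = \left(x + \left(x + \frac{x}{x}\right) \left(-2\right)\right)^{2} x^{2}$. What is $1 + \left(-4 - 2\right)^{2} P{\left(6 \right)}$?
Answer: $82945$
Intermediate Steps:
$P{\left(x \right)} = x^{2} \left(-2 - x\right)^{2}$ ($P{\left(x \right)} = \left(x + \left(x + 1\right) \left(-2\right)\right)^{2} x^{2} = \left(x + \left(1 + x\right) \left(-2\right)\right)^{2} x^{2} = \left(x - \left(2 + 2 x\right)\right)^{2} x^{2} = \left(-2 - x\right)^{2} x^{2} = x^{2} \left(-2 - x\right)^{2}$)
$1 + \left(-4 - 2\right)^{2} P{\left(6 \right)} = 1 + \left(-4 - 2\right)^{2} \cdot 6^{2} \left(2 + 6\right)^{2} = 1 + \left(-6\right)^{2} \cdot 36 \cdot 8^{2} = 1 + 36 \cdot 36 \cdot 64 = 1 + 36 \cdot 2304 = 1 + 82944 = 82945$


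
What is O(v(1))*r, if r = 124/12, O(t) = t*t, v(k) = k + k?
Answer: 124/3 ≈ 41.333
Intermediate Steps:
v(k) = 2*k
O(t) = t²
r = 31/3 (r = 124*(1/12) = 31/3 ≈ 10.333)
O(v(1))*r = (2*1)²*(31/3) = 2²*(31/3) = 4*(31/3) = 124/3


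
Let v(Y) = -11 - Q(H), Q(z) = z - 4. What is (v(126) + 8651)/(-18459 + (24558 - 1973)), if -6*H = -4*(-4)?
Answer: 12970/6189 ≈ 2.0957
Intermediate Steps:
H = -8/3 (H = -(-2)*(-4)/3 = -⅙*16 = -8/3 ≈ -2.6667)
Q(z) = -4 + z
v(Y) = -13/3 (v(Y) = -11 - (-4 - 8/3) = -11 - 1*(-20/3) = -11 + 20/3 = -13/3)
(v(126) + 8651)/(-18459 + (24558 - 1973)) = (-13/3 + 8651)/(-18459 + (24558 - 1973)) = 25940/(3*(-18459 + 22585)) = (25940/3)/4126 = (25940/3)*(1/4126) = 12970/6189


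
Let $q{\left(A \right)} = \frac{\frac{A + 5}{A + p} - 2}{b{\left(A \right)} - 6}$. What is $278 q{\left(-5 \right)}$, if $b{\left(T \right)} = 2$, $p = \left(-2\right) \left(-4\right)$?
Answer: $139$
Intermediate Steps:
$p = 8$
$q{\left(A \right)} = \frac{1}{2} - \frac{5 + A}{4 \left(8 + A\right)}$ ($q{\left(A \right)} = \frac{\frac{A + 5}{A + 8} - 2}{2 - 6} = \frac{\frac{5 + A}{8 + A} - 2}{-4} = \left(\frac{5 + A}{8 + A} - 2\right) \left(- \frac{1}{4}\right) = \left(-2 + \frac{5 + A}{8 + A}\right) \left(- \frac{1}{4}\right) = \frac{1}{2} - \frac{5 + A}{4 \left(8 + A\right)}$)
$278 q{\left(-5 \right)} = 278 \frac{11 - 5}{4 \left(8 - 5\right)} = 278 \cdot \frac{1}{4} \cdot \frac{1}{3} \cdot 6 = 278 \cdot \frac{1}{2} = 139$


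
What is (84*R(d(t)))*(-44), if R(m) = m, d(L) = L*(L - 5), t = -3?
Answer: -88704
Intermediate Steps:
d(L) = L*(-5 + L)
(84*R(d(t)))*(-44) = (84*(-3*(-5 - 3)))*(-44) = (84*(-3*(-8)))*(-44) = (84*24)*(-44) = 2016*(-44) = -88704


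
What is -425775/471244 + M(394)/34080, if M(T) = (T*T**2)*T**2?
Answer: 139822467847601333/501874860 ≈ 2.7860e+8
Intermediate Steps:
M(T) = T**5 (M(T) = T**3*T**2 = T**5)
-425775/471244 + M(394)/34080 = -425775/471244 + 394**5/34080 = -425775*1/471244 + 9494696984224*(1/34080) = -425775/471244 + 296709280757/1065 = 139822467847601333/501874860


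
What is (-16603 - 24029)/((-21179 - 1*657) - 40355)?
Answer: 40632/62191 ≈ 0.65334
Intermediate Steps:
(-16603 - 24029)/((-21179 - 1*657) - 40355) = -40632/((-21179 - 657) - 40355) = -40632/(-21836 - 40355) = -40632/(-62191) = -40632*(-1/62191) = 40632/62191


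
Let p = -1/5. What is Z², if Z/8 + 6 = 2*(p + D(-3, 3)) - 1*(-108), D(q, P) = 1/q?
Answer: 146700544/225 ≈ 6.5200e+5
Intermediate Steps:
p = -⅕ (p = -1*⅕ = -⅕ ≈ -0.20000)
Z = 12112/15 (Z = -48 + 8*(2*(-⅕ + 1/(-3)) - 1*(-108)) = -48 + 8*(2*(-⅕ - ⅓) + 108) = -48 + 8*(2*(-8/15) + 108) = -48 + 8*(-16/15 + 108) = -48 + 8*(1604/15) = -48 + 12832/15 = 12112/15 ≈ 807.47)
Z² = (12112/15)² = 146700544/225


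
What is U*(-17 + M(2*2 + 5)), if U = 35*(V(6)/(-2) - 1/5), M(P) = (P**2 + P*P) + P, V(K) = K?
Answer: -17248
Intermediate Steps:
M(P) = P + 2*P**2 (M(P) = (P**2 + P**2) + P = 2*P**2 + P = P + 2*P**2)
U = -112 (U = 35*(6/(-2) - 1/5) = 35*(6*(-1/2) - 1*1/5) = 35*(-3 - 1/5) = 35*(-16/5) = -112)
U*(-17 + M(2*2 + 5)) = -112*(-17 + (2*2 + 5)*(1 + 2*(2*2 + 5))) = -112*(-17 + (4 + 5)*(1 + 2*(4 + 5))) = -112*(-17 + 9*(1 + 2*9)) = -112*(-17 + 9*(1 + 18)) = -112*(-17 + 9*19) = -112*(-17 + 171) = -112*154 = -17248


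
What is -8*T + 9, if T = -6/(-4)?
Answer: -3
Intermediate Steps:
T = 3/2 (T = -6*(-¼) = 3/2 ≈ 1.5000)
-8*T + 9 = -8*3/2 + 9 = -12 + 9 = -3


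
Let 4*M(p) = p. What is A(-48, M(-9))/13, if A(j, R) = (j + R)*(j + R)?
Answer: 40401/208 ≈ 194.24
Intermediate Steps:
M(p) = p/4
A(j, R) = (R + j)**2 (A(j, R) = (R + j)*(R + j) = (R + j)**2)
A(-48, M(-9))/13 = ((1/4)*(-9) - 48)**2/13 = (-9/4 - 48)**2*(1/13) = (-201/4)**2*(1/13) = (40401/16)*(1/13) = 40401/208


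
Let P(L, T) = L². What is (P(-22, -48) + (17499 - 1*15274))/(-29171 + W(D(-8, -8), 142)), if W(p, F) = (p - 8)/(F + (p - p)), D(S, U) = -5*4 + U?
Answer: -192339/2071159 ≈ -0.092865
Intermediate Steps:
D(S, U) = -20 + U
W(p, F) = (-8 + p)/F (W(p, F) = (-8 + p)/(F + 0) = (-8 + p)/F)
(P(-22, -48) + (17499 - 1*15274))/(-29171 + W(D(-8, -8), 142)) = ((-22)² + (17499 - 1*15274))/(-29171 + (-8 + (-20 - 8))/142) = (484 + (17499 - 15274))/(-29171 + (-8 - 28)/142) = (484 + 2225)/(-29171 + (1/142)*(-36)) = 2709/(-29171 - 18/71) = 2709/(-2071159/71) = 2709*(-71/2071159) = -192339/2071159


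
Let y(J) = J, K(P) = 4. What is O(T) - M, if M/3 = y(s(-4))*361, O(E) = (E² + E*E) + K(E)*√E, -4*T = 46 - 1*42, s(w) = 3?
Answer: -3247 + 4*I ≈ -3247.0 + 4.0*I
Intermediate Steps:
T = -1 (T = -(46 - 1*42)/4 = -(46 - 42)/4 = -¼*4 = -1)
O(E) = 2*E² + 4*√E (O(E) = (E² + E*E) + 4*√E = (E² + E²) + 4*√E = 2*E² + 4*√E)
M = 3249 (M = 3*(3*361) = 3*1083 = 3249)
O(T) - M = (2*(-1)² + 4*√(-1)) - 1*3249 = (2*1 + 4*I) - 3249 = (2 + 4*I) - 3249 = -3247 + 4*I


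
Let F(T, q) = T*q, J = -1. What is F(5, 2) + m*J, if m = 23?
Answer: -13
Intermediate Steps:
F(5, 2) + m*J = 5*2 + 23*(-1) = 10 - 23 = -13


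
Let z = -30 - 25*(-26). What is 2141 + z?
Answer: 2761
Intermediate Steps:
z = 620 (z = -30 + 650 = 620)
2141 + z = 2141 + 620 = 2761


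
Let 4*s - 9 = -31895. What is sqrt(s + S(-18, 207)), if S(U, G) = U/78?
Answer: I*sqrt(5388890)/26 ≈ 89.285*I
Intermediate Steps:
s = -15943/2 (s = 9/4 + (1/4)*(-31895) = 9/4 - 31895/4 = -15943/2 ≈ -7971.5)
S(U, G) = U/78 (S(U, G) = U*(1/78) = U/78)
sqrt(s + S(-18, 207)) = sqrt(-15943/2 + (1/78)*(-18)) = sqrt(-15943/2 - 3/13) = sqrt(-207265/26) = I*sqrt(5388890)/26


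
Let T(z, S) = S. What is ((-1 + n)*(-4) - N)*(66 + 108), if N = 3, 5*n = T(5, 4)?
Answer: -1914/5 ≈ -382.80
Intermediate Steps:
n = ⅘ (n = (⅕)*4 = ⅘ ≈ 0.80000)
((-1 + n)*(-4) - N)*(66 + 108) = ((-1 + ⅘)*(-4) - 1*3)*(66 + 108) = (-⅕*(-4) - 3)*174 = (⅘ - 3)*174 = -11/5*174 = -1914/5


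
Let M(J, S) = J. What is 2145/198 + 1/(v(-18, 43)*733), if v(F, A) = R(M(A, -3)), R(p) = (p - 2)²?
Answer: 80091251/7393038 ≈ 10.833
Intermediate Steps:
R(p) = (-2 + p)²
v(F, A) = (-2 + A)²
2145/198 + 1/(v(-18, 43)*733) = 2145/198 + 1/((-2 + 43)²*733) = 2145*(1/198) + (1/733)/41² = 65/6 + (1/733)/1681 = 65/6 + (1/1681)*(1/733) = 65/6 + 1/1232173 = 80091251/7393038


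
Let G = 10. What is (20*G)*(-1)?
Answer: -200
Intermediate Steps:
(20*G)*(-1) = (20*10)*(-1) = 200*(-1) = -200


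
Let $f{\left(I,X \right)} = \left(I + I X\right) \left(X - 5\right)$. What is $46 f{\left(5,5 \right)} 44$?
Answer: $0$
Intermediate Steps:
$f{\left(I,X \right)} = \left(-5 + X\right) \left(I + I X\right)$ ($f{\left(I,X \right)} = \left(I + I X\right) \left(-5 + X\right) = \left(-5 + X\right) \left(I + I X\right)$)
$46 f{\left(5,5 \right)} 44 = 46 \cdot 5 \left(-5 + 5^{2} - 20\right) 44 = 46 \cdot 5 \left(-5 + 25 - 20\right) 44 = 46 \cdot 5 \cdot 0 \cdot 44 = 46 \cdot 0 \cdot 44 = 0 \cdot 44 = 0$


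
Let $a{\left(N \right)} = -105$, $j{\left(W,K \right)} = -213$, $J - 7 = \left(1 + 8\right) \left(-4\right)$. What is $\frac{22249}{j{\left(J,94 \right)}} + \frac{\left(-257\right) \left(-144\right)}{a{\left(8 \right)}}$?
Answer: $- \frac{3406283}{7455} \approx -456.91$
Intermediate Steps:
$J = -29$ ($J = 7 + \left(1 + 8\right) \left(-4\right) = 7 + 9 \left(-4\right) = 7 - 36 = -29$)
$\frac{22249}{j{\left(J,94 \right)}} + \frac{\left(-257\right) \left(-144\right)}{a{\left(8 \right)}} = \frac{22249}{-213} + \frac{\left(-257\right) \left(-144\right)}{-105} = 22249 \left(- \frac{1}{213}\right) + 37008 \left(- \frac{1}{105}\right) = - \frac{22249}{213} - \frac{12336}{35} = - \frac{3406283}{7455}$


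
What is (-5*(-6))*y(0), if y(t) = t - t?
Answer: 0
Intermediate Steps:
y(t) = 0
(-5*(-6))*y(0) = -5*(-6)*0 = 30*0 = 0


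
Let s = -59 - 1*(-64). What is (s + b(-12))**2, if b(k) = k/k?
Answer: 36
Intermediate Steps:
s = 5 (s = -59 + 64 = 5)
b(k) = 1
(s + b(-12))**2 = (5 + 1)**2 = 6**2 = 36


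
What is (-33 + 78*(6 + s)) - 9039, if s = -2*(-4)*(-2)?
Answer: -9852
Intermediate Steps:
s = -16 (s = 8*(-2) = -16)
(-33 + 78*(6 + s)) - 9039 = (-33 + 78*(6 - 16)) - 9039 = (-33 + 78*(-10)) - 9039 = (-33 - 780) - 9039 = -813 - 9039 = -9852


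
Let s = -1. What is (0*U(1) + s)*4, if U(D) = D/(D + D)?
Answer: -4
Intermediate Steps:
U(D) = ½ (U(D) = D/((2*D)) = D*(1/(2*D)) = ½)
(0*U(1) + s)*4 = (0*(½) - 1)*4 = (0 - 1)*4 = -1*4 = -4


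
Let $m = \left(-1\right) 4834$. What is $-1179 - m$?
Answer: $3655$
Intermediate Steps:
$m = -4834$
$-1179 - m = -1179 - -4834 = -1179 + 4834 = 3655$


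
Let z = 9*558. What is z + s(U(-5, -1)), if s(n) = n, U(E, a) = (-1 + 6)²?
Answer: 5047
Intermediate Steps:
U(E, a) = 25 (U(E, a) = 5² = 25)
z = 5022
z + s(U(-5, -1)) = 5022 + 25 = 5047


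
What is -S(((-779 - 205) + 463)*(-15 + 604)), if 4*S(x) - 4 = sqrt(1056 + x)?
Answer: -1 - I*sqrt(305813)/4 ≈ -1.0 - 138.25*I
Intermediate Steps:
S(x) = 1 + sqrt(1056 + x)/4
-S(((-779 - 205) + 463)*(-15 + 604)) = -(1 + sqrt(1056 + ((-779 - 205) + 463)*(-15 + 604))/4) = -(1 + sqrt(1056 + (-984 + 463)*589)/4) = -(1 + sqrt(1056 - 521*589)/4) = -(1 + sqrt(1056 - 306869)/4) = -(1 + sqrt(-305813)/4) = -(1 + (I*sqrt(305813))/4) = -(1 + I*sqrt(305813)/4) = -1 - I*sqrt(305813)/4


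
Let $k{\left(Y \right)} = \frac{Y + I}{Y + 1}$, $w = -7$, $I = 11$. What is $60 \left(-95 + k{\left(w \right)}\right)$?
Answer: $-5740$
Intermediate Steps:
$k{\left(Y \right)} = \frac{11 + Y}{1 + Y}$ ($k{\left(Y \right)} = \frac{Y + 11}{Y + 1} = \frac{11 + Y}{1 + Y}$)
$60 \left(-95 + k{\left(w \right)}\right) = 60 \left(-95 + \frac{11 - 7}{1 - 7}\right) = 60 \left(-95 + \frac{1}{-6} \cdot 4\right) = 60 \left(-95 - \frac{2}{3}\right) = 60 \left(- \frac{287}{3}\right) = -5740$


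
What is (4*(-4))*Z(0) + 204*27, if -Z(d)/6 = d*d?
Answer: 5508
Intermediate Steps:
Z(d) = -6*d**2 (Z(d) = -6*d*d = -6*d**2)
(4*(-4))*Z(0) + 204*27 = (4*(-4))*(-6*0**2) + 204*27 = -(-96)*0 + 5508 = -16*0 + 5508 = 0 + 5508 = 5508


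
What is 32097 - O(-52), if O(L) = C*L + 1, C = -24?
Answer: 30848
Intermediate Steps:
O(L) = 1 - 24*L (O(L) = -24*L + 1 = 1 - 24*L)
32097 - O(-52) = 32097 - (1 - 24*(-52)) = 32097 - (1 + 1248) = 32097 - 1*1249 = 32097 - 1249 = 30848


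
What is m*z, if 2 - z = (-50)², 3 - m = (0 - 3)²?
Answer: 14988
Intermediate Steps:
m = -6 (m = 3 - (0 - 3)² = 3 - 1*(-3)² = 3 - 1*9 = 3 - 9 = -6)
z = -2498 (z = 2 - 1*(-50)² = 2 - 1*2500 = 2 - 2500 = -2498)
m*z = -6*(-2498) = 14988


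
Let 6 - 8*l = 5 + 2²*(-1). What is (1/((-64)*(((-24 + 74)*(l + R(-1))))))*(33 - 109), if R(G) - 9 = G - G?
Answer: 19/7700 ≈ 0.0024675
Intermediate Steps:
R(G) = 9 (R(G) = 9 + (G - G) = 9 + 0 = 9)
l = 5/8 (l = ¾ - (5 + 2²*(-1))/8 = ¾ - (5 + 4*(-1))/8 = ¾ - (5 - 4)/8 = ¾ - ⅛*1 = ¾ - ⅛ = 5/8 ≈ 0.62500)
(1/((-64)*(((-24 + 74)*(l + R(-1))))))*(33 - 109) = (1/((-64)*(((-24 + 74)*(5/8 + 9)))))*(33 - 109) = -1/(64*(50*(77/8)))*(-76) = -1/(64*1925/4)*(-76) = -1/64*4/1925*(-76) = -1/30800*(-76) = 19/7700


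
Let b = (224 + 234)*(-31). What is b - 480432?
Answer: -494630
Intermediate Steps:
b = -14198 (b = 458*(-31) = -14198)
b - 480432 = -14198 - 480432 = -494630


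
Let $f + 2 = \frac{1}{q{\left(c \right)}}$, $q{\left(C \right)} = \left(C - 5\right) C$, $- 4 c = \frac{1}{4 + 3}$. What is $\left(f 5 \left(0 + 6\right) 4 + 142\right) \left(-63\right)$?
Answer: $- \frac{1685502}{47} \approx -35862.0$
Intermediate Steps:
$c = - \frac{1}{28}$ ($c = - \frac{1}{4 \left(4 + 3\right)} = - \frac{1}{4 \cdot 7} = \left(- \frac{1}{4}\right) \frac{1}{7} = - \frac{1}{28} \approx -0.035714$)
$q{\left(C \right)} = C \left(-5 + C\right)$ ($q{\left(C \right)} = \left(-5 + C\right) C = C \left(-5 + C\right)$)
$f = \frac{502}{141}$ ($f = -2 + \frac{1}{\left(- \frac{1}{28}\right) \left(-5 - \frac{1}{28}\right)} = -2 + \frac{1}{\left(- \frac{1}{28}\right) \left(- \frac{141}{28}\right)} = -2 + \frac{1}{\frac{141}{784}} = -2 + \frac{784}{141} = \frac{502}{141} \approx 3.5603$)
$\left(f 5 \left(0 + 6\right) 4 + 142\right) \left(-63\right) = \left(\frac{502 \cdot 5 \left(0 + 6\right)}{141} \cdot 4 + 142\right) \left(-63\right) = \left(\frac{502 \cdot 5 \cdot 6}{141} \cdot 4 + 142\right) \left(-63\right) = \left(\frac{502}{141} \cdot 30 \cdot 4 + 142\right) \left(-63\right) = \left(\frac{5020}{47} \cdot 4 + 142\right) \left(-63\right) = \left(\frac{20080}{47} + 142\right) \left(-63\right) = \frac{26754}{47} \left(-63\right) = - \frac{1685502}{47}$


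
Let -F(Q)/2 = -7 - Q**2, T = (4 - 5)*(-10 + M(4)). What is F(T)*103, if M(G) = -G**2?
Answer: 140698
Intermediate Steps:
T = 26 (T = (4 - 5)*(-10 - 1*4**2) = -(-10 - 1*16) = -(-10 - 16) = -1*(-26) = 26)
F(Q) = 14 + 2*Q**2 (F(Q) = -2*(-7 - Q**2) = 14 + 2*Q**2)
F(T)*103 = (14 + 2*26**2)*103 = (14 + 2*676)*103 = (14 + 1352)*103 = 1366*103 = 140698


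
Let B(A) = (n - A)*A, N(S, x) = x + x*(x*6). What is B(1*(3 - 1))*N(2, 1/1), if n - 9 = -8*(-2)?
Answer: 322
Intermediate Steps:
n = 25 (n = 9 - 8*(-2) = 9 + 16 = 25)
N(S, x) = x + 6*x² (N(S, x) = x + x*(6*x) = x + 6*x²)
B(A) = A*(25 - A) (B(A) = (25 - A)*A = A*(25 - A))
B(1*(3 - 1))*N(2, 1/1) = ((1*(3 - 1))*(25 - (3 - 1)))*((1 + 6/1)/1) = ((1*2)*(25 - 2))*(1*(1 + 6*1)) = (2*(25 - 1*2))*(1*(1 + 6)) = (2*(25 - 2))*(1*7) = (2*23)*7 = 46*7 = 322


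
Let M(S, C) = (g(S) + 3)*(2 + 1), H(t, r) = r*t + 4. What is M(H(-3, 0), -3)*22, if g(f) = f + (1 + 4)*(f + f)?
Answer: 3102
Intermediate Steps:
g(f) = 11*f (g(f) = f + 5*(2*f) = f + 10*f = 11*f)
H(t, r) = 4 + r*t
M(S, C) = 9 + 33*S (M(S, C) = (11*S + 3)*(2 + 1) = (3 + 11*S)*3 = 9 + 33*S)
M(H(-3, 0), -3)*22 = (9 + 33*(4 + 0*(-3)))*22 = (9 + 33*(4 + 0))*22 = (9 + 33*4)*22 = (9 + 132)*22 = 141*22 = 3102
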